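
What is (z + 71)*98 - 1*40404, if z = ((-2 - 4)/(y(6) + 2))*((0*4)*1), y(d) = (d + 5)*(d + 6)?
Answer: -33446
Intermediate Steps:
y(d) = (5 + d)*(6 + d)
z = 0 (z = ((-2 - 4)/((30 + 6**2 + 11*6) + 2))*((0*4)*1) = (-6/((30 + 36 + 66) + 2))*(0*1) = -6/(132 + 2)*0 = -6/134*0 = -6*1/134*0 = -3/67*0 = 0)
(z + 71)*98 - 1*40404 = (0 + 71)*98 - 1*40404 = 71*98 - 40404 = 6958 - 40404 = -33446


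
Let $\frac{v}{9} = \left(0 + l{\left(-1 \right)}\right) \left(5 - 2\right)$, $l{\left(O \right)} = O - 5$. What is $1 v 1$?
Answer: $-162$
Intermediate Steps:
$l{\left(O \right)} = -5 + O$
$v = -162$ ($v = 9 \left(0 - 6\right) \left(5 - 2\right) = 9 \left(0 - 6\right) 3 = 9 \left(\left(-6\right) 3\right) = 9 \left(-18\right) = -162$)
$1 v 1 = 1 \left(-162\right) 1 = \left(-162\right) 1 = -162$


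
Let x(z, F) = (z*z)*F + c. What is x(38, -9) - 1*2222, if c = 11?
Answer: -15207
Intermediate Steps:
x(z, F) = 11 + F*z² (x(z, F) = (z*z)*F + 11 = z²*F + 11 = F*z² + 11 = 11 + F*z²)
x(38, -9) - 1*2222 = (11 - 9*38²) - 1*2222 = (11 - 9*1444) - 2222 = (11 - 12996) - 2222 = -12985 - 2222 = -15207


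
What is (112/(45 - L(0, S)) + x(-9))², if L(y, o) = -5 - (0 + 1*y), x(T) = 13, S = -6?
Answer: 145161/625 ≈ 232.26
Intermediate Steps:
L(y, o) = -5 - y (L(y, o) = -5 - (0 + y) = -5 - y)
(112/(45 - L(0, S)) + x(-9))² = (112/(45 - (-5 - 1*0)) + 13)² = (112/(45 - (-5 + 0)) + 13)² = (112/(45 - 1*(-5)) + 13)² = (112/(45 + 5) + 13)² = (112/50 + 13)² = (112*(1/50) + 13)² = (56/25 + 13)² = (381/25)² = 145161/625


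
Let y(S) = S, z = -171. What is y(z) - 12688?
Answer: -12859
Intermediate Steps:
y(z) - 12688 = -171 - 12688 = -12859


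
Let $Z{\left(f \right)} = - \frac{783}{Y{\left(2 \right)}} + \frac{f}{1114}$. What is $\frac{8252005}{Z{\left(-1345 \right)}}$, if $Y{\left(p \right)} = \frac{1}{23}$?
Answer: $- \frac{9192733570}{20063371} \approx -458.19$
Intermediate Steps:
$Y{\left(p \right)} = \frac{1}{23}$
$Z{\left(f \right)} = -18009 + \frac{f}{1114}$ ($Z{\left(f \right)} = - 783 \frac{1}{\frac{1}{23}} + \frac{f}{1114} = \left(-783\right) 23 + f \frac{1}{1114} = -18009 + \frac{f}{1114}$)
$\frac{8252005}{Z{\left(-1345 \right)}} = \frac{8252005}{-18009 + \frac{1}{1114} \left(-1345\right)} = \frac{8252005}{-18009 - \frac{1345}{1114}} = \frac{8252005}{- \frac{20063371}{1114}} = 8252005 \left(- \frac{1114}{20063371}\right) = - \frac{9192733570}{20063371}$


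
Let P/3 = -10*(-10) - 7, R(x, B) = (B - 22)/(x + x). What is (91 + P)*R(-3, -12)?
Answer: 6290/3 ≈ 2096.7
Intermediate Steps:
R(x, B) = (-22 + B)/(2*x) (R(x, B) = (-22 + B)/((2*x)) = (-22 + B)*(1/(2*x)) = (-22 + B)/(2*x))
P = 279 (P = 3*(-10*(-10) - 7) = 3*(100 - 7) = 3*93 = 279)
(91 + P)*R(-3, -12) = (91 + 279)*((½)*(-22 - 12)/(-3)) = 370*((½)*(-⅓)*(-34)) = 370*(17/3) = 6290/3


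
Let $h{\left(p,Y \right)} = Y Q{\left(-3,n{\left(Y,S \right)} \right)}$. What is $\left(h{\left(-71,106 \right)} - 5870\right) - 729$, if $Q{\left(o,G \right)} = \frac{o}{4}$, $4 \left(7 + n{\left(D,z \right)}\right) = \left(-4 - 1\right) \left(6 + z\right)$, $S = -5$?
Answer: $- \frac{13357}{2} \approx -6678.5$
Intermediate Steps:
$n{\left(D,z \right)} = - \frac{29}{2} - \frac{5 z}{4}$ ($n{\left(D,z \right)} = -7 + \frac{\left(-4 - 1\right) \left(6 + z\right)}{4} = -7 + \frac{\left(-5\right) \left(6 + z\right)}{4} = -7 + \frac{-30 - 5 z}{4} = -7 - \left(\frac{15}{2} + \frac{5 z}{4}\right) = - \frac{29}{2} - \frac{5 z}{4}$)
$Q{\left(o,G \right)} = \frac{o}{4}$ ($Q{\left(o,G \right)} = o \frac{1}{4} = \frac{o}{4}$)
$h{\left(p,Y \right)} = - \frac{3 Y}{4}$ ($h{\left(p,Y \right)} = Y \frac{1}{4} \left(-3\right) = Y \left(- \frac{3}{4}\right) = - \frac{3 Y}{4}$)
$\left(h{\left(-71,106 \right)} - 5870\right) - 729 = \left(\left(- \frac{3}{4}\right) 106 - 5870\right) - 729 = \left(- \frac{159}{2} - 5870\right) - 729 = - \frac{11899}{2} - 729 = - \frac{13357}{2}$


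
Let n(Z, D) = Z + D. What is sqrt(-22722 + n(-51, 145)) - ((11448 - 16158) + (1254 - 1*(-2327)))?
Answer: 1129 + 2*I*sqrt(5657) ≈ 1129.0 + 150.43*I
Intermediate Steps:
n(Z, D) = D + Z
sqrt(-22722 + n(-51, 145)) - ((11448 - 16158) + (1254 - 1*(-2327))) = sqrt(-22722 + (145 - 51)) - ((11448 - 16158) + (1254 - 1*(-2327))) = sqrt(-22722 + 94) - (-4710 + (1254 + 2327)) = sqrt(-22628) - (-4710 + 3581) = 2*I*sqrt(5657) - 1*(-1129) = 2*I*sqrt(5657) + 1129 = 1129 + 2*I*sqrt(5657)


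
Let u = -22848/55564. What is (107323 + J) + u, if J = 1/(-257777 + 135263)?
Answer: 182646086361743/1701841974 ≈ 1.0732e+5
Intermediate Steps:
u = -5712/13891 (u = -22848*1/55564 = -5712/13891 ≈ -0.41120)
J = -1/122514 (J = 1/(-122514) = -1/122514 ≈ -8.1623e-6)
(107323 + J) + u = (107323 - 1/122514) - 5712/13891 = 13148570021/122514 - 5712/13891 = 182646086361743/1701841974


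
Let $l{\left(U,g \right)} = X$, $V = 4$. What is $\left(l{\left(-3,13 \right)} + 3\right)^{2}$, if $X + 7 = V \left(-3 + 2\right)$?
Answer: $64$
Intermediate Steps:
$X = -11$ ($X = -7 + 4 \left(-3 + 2\right) = -7 + 4 \left(-1\right) = -7 - 4 = -11$)
$l{\left(U,g \right)} = -11$
$\left(l{\left(-3,13 \right)} + 3\right)^{2} = \left(-11 + 3\right)^{2} = \left(-8\right)^{2} = 64$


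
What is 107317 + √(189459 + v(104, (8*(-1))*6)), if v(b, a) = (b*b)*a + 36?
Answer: 107317 + I*√329673 ≈ 1.0732e+5 + 574.17*I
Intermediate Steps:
v(b, a) = 36 + a*b² (v(b, a) = b²*a + 36 = a*b² + 36 = 36 + a*b²)
107317 + √(189459 + v(104, (8*(-1))*6)) = 107317 + √(189459 + (36 + ((8*(-1))*6)*104²)) = 107317 + √(189459 + (36 - 8*6*10816)) = 107317 + √(189459 + (36 - 48*10816)) = 107317 + √(189459 + (36 - 519168)) = 107317 + √(189459 - 519132) = 107317 + √(-329673) = 107317 + I*√329673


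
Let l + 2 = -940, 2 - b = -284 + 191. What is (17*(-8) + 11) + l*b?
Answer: -89615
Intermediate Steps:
b = 95 (b = 2 - (-284 + 191) = 2 - 1*(-93) = 2 + 93 = 95)
l = -942 (l = -2 - 940 = -942)
(17*(-8) + 11) + l*b = (17*(-8) + 11) - 942*95 = (-136 + 11) - 89490 = -125 - 89490 = -89615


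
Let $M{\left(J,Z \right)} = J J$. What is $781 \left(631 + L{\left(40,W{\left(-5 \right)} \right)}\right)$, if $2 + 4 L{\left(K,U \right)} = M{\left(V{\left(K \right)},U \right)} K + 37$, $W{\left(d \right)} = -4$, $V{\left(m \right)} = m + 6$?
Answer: $\frac{68102419}{4} \approx 1.7026 \cdot 10^{7}$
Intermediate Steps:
$V{\left(m \right)} = 6 + m$
$M{\left(J,Z \right)} = J^{2}$
$L{\left(K,U \right)} = \frac{35}{4} + \frac{K \left(6 + K\right)^{2}}{4}$ ($L{\left(K,U \right)} = - \frac{1}{2} + \frac{\left(6 + K\right)^{2} K + 37}{4} = - \frac{1}{2} + \frac{K \left(6 + K\right)^{2} + 37}{4} = - \frac{1}{2} + \frac{37 + K \left(6 + K\right)^{2}}{4} = - \frac{1}{2} + \left(\frac{37}{4} + \frac{K \left(6 + K\right)^{2}}{4}\right) = \frac{35}{4} + \frac{K \left(6 + K\right)^{2}}{4}$)
$781 \left(631 + L{\left(40,W{\left(-5 \right)} \right)}\right) = 781 \left(631 + \left(\frac{35}{4} + \frac{1}{4} \cdot 40 \left(6 + 40\right)^{2}\right)\right) = 781 \left(631 + \left(\frac{35}{4} + \frac{1}{4} \cdot 40 \cdot 46^{2}\right)\right) = 781 \left(631 + \left(\frac{35}{4} + \frac{1}{4} \cdot 40 \cdot 2116\right)\right) = 781 \left(631 + \left(\frac{35}{4} + 21160\right)\right) = 781 \left(631 + \frac{84675}{4}\right) = 781 \cdot \frac{87199}{4} = \frac{68102419}{4}$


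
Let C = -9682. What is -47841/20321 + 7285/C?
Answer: -13005001/4186126 ≈ -3.1067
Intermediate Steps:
-47841/20321 + 7285/C = -47841/20321 + 7285/(-9682) = -47841*1/20321 + 7285*(-1/9682) = -47841/20321 - 155/206 = -13005001/4186126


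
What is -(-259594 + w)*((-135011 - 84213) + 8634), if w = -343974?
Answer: -127105385120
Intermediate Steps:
-(-259594 + w)*((-135011 - 84213) + 8634) = -(-259594 - 343974)*((-135011 - 84213) + 8634) = -(-603568)*(-219224 + 8634) = -(-603568)*(-210590) = -1*127105385120 = -127105385120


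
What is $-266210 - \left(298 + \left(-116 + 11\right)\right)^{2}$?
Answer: $-303459$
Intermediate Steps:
$-266210 - \left(298 + \left(-116 + 11\right)\right)^{2} = -266210 - \left(298 - 105\right)^{2} = -266210 - 193^{2} = -266210 - 37249 = -303459$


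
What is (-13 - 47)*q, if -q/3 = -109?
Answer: -19620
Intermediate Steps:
q = 327 (q = -3*(-109) = 327)
(-13 - 47)*q = (-13 - 47)*327 = -60*327 = -19620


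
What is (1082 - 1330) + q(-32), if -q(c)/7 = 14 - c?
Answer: -570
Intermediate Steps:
q(c) = -98 + 7*c (q(c) = -7*(14 - c) = -98 + 7*c)
(1082 - 1330) + q(-32) = (1082 - 1330) + (-98 + 7*(-32)) = -248 + (-98 - 224) = -248 - 322 = -570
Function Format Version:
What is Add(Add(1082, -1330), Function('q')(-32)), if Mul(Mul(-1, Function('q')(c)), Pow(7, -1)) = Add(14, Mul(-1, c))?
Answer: -570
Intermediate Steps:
Function('q')(c) = Add(-98, Mul(7, c)) (Function('q')(c) = Mul(-7, Add(14, Mul(-1, c))) = Add(-98, Mul(7, c)))
Add(Add(1082, -1330), Function('q')(-32)) = Add(Add(1082, -1330), Add(-98, Mul(7, -32))) = Add(-248, Add(-98, -224)) = Add(-248, -322) = -570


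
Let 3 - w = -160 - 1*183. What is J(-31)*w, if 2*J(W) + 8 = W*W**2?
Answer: -5155227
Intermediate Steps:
J(W) = -4 + W**3/2 (J(W) = -4 + (W*W**2)/2 = -4 + W**3/2)
w = 346 (w = 3 - (-160 - 1*183) = 3 - (-160 - 183) = 3 - 1*(-343) = 3 + 343 = 346)
J(-31)*w = (-4 + (1/2)*(-31)**3)*346 = (-4 + (1/2)*(-29791))*346 = (-4 - 29791/2)*346 = -29799/2*346 = -5155227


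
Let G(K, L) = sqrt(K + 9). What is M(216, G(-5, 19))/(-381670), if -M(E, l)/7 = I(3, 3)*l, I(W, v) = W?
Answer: 21/190835 ≈ 0.00011004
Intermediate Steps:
G(K, L) = sqrt(9 + K)
M(E, l) = -21*l
M(216, G(-5, 19))/(-381670) = -21*sqrt(9 - 5)/(-381670) = -21*sqrt(4)*(-1/381670) = -21*2*(-1/381670) = -42*(-1/381670) = 21/190835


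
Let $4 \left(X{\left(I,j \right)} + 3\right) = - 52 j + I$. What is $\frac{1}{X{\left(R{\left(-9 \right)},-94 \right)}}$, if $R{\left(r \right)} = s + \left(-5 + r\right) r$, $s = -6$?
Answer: $\frac{1}{1249} \approx 0.00080064$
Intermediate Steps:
$R{\left(r \right)} = -6 + r \left(-5 + r\right)$ ($R{\left(r \right)} = -6 + \left(-5 + r\right) r = -6 + r \left(-5 + r\right)$)
$X{\left(I,j \right)} = -3 - 13 j + \frac{I}{4}$ ($X{\left(I,j \right)} = -3 + \frac{- 52 j + I}{4} = -3 + \frac{I - 52 j}{4} = -3 + \left(- 13 j + \frac{I}{4}\right) = -3 - 13 j + \frac{I}{4}$)
$\frac{1}{X{\left(R{\left(-9 \right)},-94 \right)}} = \frac{1}{-3 - -1222 + \frac{-6 + \left(-9\right)^{2} - -45}{4}} = \frac{1}{-3 + 1222 + \frac{-6 + 81 + 45}{4}} = \frac{1}{-3 + 1222 + \frac{1}{4} \cdot 120} = \frac{1}{-3 + 1222 + 30} = \frac{1}{1249}$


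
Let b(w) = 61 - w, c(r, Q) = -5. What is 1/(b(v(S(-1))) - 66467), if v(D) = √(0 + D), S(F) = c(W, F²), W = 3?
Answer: I/(√5 - 66406*I) ≈ -1.5059e-5 + 5.0707e-10*I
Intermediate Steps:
S(F) = -5
v(D) = √D
1/(b(v(S(-1))) - 66467) = 1/((61 - √(-5)) - 66467) = 1/((61 - I*√5) - 66467) = 1/(-66406 - I*√5)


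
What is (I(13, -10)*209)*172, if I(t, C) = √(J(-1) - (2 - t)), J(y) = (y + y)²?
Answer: 35948*√15 ≈ 1.3923e+5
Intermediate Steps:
J(y) = 4*y² (J(y) = (2*y)² = 4*y²)
I(t, C) = √(2 + t) (I(t, C) = √(4*(-1)² - (2 - t)) = √(4*1 + (-2 + t)) = √(4 + (-2 + t)) = √(2 + t))
(I(13, -10)*209)*172 = (√(2 + 13)*209)*172 = (√15*209)*172 = (209*√15)*172 = 35948*√15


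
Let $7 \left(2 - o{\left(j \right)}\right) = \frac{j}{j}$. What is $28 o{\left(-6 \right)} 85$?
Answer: $4420$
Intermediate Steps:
$o{\left(j \right)} = \frac{13}{7}$ ($o{\left(j \right)} = 2 - \frac{j \frac{1}{j}}{7} = 2 - \frac{1}{7} = \frac{13}{7}$)
$28 o{\left(-6 \right)} 85 = 28 \cdot \frac{13}{7} \cdot 85 = 52 \cdot 85 = 4420$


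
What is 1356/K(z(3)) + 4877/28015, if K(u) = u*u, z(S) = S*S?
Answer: 12794459/756405 ≈ 16.915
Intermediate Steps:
z(S) = S**2
K(u) = u**2
1356/K(z(3)) + 4877/28015 = 1356/((3**2)**2) + 4877/28015 = 1356/(9**2) + 4877*(1/28015) = 1356/81 + 4877/28015 = 1356*(1/81) + 4877/28015 = 452/27 + 4877/28015 = 12794459/756405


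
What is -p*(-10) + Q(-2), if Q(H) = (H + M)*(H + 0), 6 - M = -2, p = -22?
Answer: -232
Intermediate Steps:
M = 8 (M = 6 - 1*(-2) = 6 + 2 = 8)
Q(H) = H*(8 + H) (Q(H) = (H + 8)*(H + 0) = (8 + H)*H = H*(8 + H))
-p*(-10) + Q(-2) = -1*(-22)*(-10) - 2*(8 - 2) = 22*(-10) - 2*6 = -220 - 12 = -232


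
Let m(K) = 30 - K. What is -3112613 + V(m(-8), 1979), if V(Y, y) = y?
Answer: -3110634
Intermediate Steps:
-3112613 + V(m(-8), 1979) = -3112613 + 1979 = -3110634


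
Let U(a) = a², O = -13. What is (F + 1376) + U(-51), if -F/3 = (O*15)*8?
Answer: 8657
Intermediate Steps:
F = 4680 (F = -3*(-13*15)*8 = -(-585)*8 = -3*(-1560) = 4680)
(F + 1376) + U(-51) = (4680 + 1376) + (-51)² = 6056 + 2601 = 8657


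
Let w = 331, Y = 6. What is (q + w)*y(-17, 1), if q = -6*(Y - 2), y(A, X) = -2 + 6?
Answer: 1228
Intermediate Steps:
y(A, X) = 4
q = -24 (q = -6*(6 - 2) = -6*4 = -24)
(q + w)*y(-17, 1) = (-24 + 331)*4 = 307*4 = 1228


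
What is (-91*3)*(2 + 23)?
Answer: -6825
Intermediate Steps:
(-91*3)*(2 + 23) = -7*39*25 = -273*25 = -6825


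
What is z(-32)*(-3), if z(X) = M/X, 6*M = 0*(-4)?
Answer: 0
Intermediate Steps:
M = 0 (M = (0*(-4))/6 = (⅙)*0 = 0)
z(X) = 0 (z(X) = 0/X = 0)
z(-32)*(-3) = 0*(-3) = 0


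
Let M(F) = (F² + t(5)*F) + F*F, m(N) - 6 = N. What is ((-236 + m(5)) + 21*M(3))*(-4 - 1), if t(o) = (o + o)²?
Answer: -32265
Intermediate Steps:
m(N) = 6 + N
t(o) = 4*o² (t(o) = (2*o)² = 4*o²)
M(F) = 2*F² + 100*F (M(F) = (F² + (4*5²)*F) + F*F = (F² + (4*25)*F) + F² = (F² + 100*F) + F² = 2*F² + 100*F)
((-236 + m(5)) + 21*M(3))*(-4 - 1) = ((-236 + (6 + 5)) + 21*(2*3*(50 + 3)))*(-4 - 1) = ((-236 + 11) + 21*(2*3*53))*(-5) = (-225 + 21*318)*(-5) = (-225 + 6678)*(-5) = 6453*(-5) = -32265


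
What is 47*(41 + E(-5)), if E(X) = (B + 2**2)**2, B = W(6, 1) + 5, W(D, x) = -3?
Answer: 3619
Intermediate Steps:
B = 2 (B = -3 + 5 = 2)
E(X) = 36 (E(X) = (2 + 2**2)**2 = (2 + 4)**2 = 6**2 = 36)
47*(41 + E(-5)) = 47*(41 + 36) = 47*77 = 3619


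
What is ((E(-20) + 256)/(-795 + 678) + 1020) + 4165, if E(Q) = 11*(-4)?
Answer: 606433/117 ≈ 5183.2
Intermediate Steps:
E(Q) = -44
((E(-20) + 256)/(-795 + 678) + 1020) + 4165 = ((-44 + 256)/(-795 + 678) + 1020) + 4165 = (212/(-117) + 1020) + 4165 = (212*(-1/117) + 1020) + 4165 = (-212/117 + 1020) + 4165 = 119128/117 + 4165 = 606433/117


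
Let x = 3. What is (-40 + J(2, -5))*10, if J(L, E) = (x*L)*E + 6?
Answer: -640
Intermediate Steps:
J(L, E) = 6 + 3*E*L (J(L, E) = (3*L)*E + 6 = 3*E*L + 6 = 6 + 3*E*L)
(-40 + J(2, -5))*10 = (-40 + (6 + 3*(-5)*2))*10 = (-40 + (6 - 30))*10 = (-40 - 24)*10 = -64*10 = -640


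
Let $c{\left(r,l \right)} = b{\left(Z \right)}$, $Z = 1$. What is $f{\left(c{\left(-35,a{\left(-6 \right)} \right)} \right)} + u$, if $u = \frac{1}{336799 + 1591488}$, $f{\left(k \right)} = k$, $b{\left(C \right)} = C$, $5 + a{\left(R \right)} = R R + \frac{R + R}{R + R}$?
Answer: $\frac{1928288}{1928287} \approx 1.0$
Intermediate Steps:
$a{\left(R \right)} = -4 + R^{2}$ ($a{\left(R \right)} = -5 + \left(R R + \frac{R + R}{R + R}\right) = -5 + \left(R^{2} + \frac{2 R}{2 R}\right) = -5 + \left(R^{2} + 2 R \frac{1}{2 R}\right) = -5 + \left(R^{2} + 1\right) = -5 + \left(1 + R^{2}\right) = -4 + R^{2}$)
$c{\left(r,l \right)} = 1$
$u = \frac{1}{1928287} \approx 5.1859 \cdot 10^{-7}$
$f{\left(c{\left(-35,a{\left(-6 \right)} \right)} \right)} + u = 1 + \frac{1}{1928287} = \frac{1928288}{1928287}$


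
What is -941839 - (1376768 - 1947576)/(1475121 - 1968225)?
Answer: -58053143633/61638 ≈ -9.4184e+5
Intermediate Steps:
-941839 - (1376768 - 1947576)/(1475121 - 1968225) = -941839 - (-570808)/(-493104) = -941839 - (-570808)*(-1)/493104 = -941839 - 1*71351/61638 = -941839 - 71351/61638 = -58053143633/61638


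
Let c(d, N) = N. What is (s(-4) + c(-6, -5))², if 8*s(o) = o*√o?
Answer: (5 + I)² ≈ 24.0 + 10.0*I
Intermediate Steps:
s(o) = o^(3/2)/8 (s(o) = (o*√o)/8 = o^(3/2)/8)
(s(-4) + c(-6, -5))² = ((-4)^(3/2)/8 - 5)² = ((-8*I)/8 - 5)² = (-I - 5)² = (-5 - I)²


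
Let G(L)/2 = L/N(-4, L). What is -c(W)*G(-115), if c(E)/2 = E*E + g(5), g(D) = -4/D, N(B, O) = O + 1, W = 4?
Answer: -184/3 ≈ -61.333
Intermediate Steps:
N(B, O) = 1 + O
c(E) = -8/5 + 2*E**2 (c(E) = 2*(E*E - 4/5) = 2*(E**2 - 4*1/5) = 2*(E**2 - 4/5) = 2*(-4/5 + E**2) = -8/5 + 2*E**2)
G(L) = 2*L/(1 + L) (G(L) = 2*(L/(1 + L)) = 2*L/(1 + L))
-c(W)*G(-115) = -(-8/5 + 2*4**2)*2*(-115)/(1 - 115) = -(-8/5 + 2*16)*2*(-115)/(-114) = -(-8/5 + 32)*2*(-115)*(-1/114) = -152*115/(5*57) = -1*184/3 = -184/3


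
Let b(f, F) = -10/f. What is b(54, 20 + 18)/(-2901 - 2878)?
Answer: 5/156033 ≈ 3.2044e-5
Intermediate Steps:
b(54, 20 + 18)/(-2901 - 2878) = (-10/54)/(-2901 - 2878) = (-10*1/54)/(-5779) = -1/5779*(-5/27) = 5/156033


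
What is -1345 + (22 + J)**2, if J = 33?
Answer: 1680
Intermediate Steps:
-1345 + (22 + J)**2 = -1345 + (22 + 33)**2 = -1345 + 55**2 = -1345 + 3025 = 1680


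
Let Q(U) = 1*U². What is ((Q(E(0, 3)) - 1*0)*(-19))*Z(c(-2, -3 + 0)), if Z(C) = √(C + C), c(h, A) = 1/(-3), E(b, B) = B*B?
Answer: -513*I*√6 ≈ -1256.6*I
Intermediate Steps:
E(b, B) = B²
c(h, A) = -⅓
Q(U) = U²
Z(C) = √2*√C (Z(C) = √(2*C) = √2*√C)
((Q(E(0, 3)) - 1*0)*(-19))*Z(c(-2, -3 + 0)) = (((3²)² - 1*0)*(-19))*(√2*√(-⅓)) = ((9² + 0)*(-19))*(√2*(I*√3/3)) = ((81 + 0)*(-19))*(I*√6/3) = (81*(-19))*(I*√6/3) = -513*I*√6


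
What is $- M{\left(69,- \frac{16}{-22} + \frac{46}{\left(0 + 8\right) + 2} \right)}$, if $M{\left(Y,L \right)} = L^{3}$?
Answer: $- \frac{25153757}{166375} \approx -151.19$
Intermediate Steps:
$- M{\left(69,- \frac{16}{-22} + \frac{46}{\left(0 + 8\right) + 2} \right)} = - \left(- \frac{16}{-22} + \frac{46}{\left(0 + 8\right) + 2}\right)^{3} = - \left(\left(-16\right) \left(- \frac{1}{22}\right) + \frac{46}{8 + 2}\right)^{3} = - \left(\frac{8}{11} + \frac{46}{10}\right)^{3} = - \left(\frac{8}{11} + 46 \cdot \frac{1}{10}\right)^{3} = - \left(\frac{8}{11} + \frac{23}{5}\right)^{3} = - \left(\frac{293}{55}\right)^{3} = \left(-1\right) \frac{25153757}{166375} = - \frac{25153757}{166375}$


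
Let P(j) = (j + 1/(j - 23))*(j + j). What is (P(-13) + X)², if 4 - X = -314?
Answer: 139736041/324 ≈ 4.3128e+5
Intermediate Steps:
P(j) = 2*j*(j + 1/(-23 + j)) (P(j) = (j + 1/(-23 + j))*(2*j) = 2*j*(j + 1/(-23 + j)))
X = 318 (X = 4 - 1*(-314) = 4 + 314 = 318)
(P(-13) + X)² = (2*(-13)*(1 + (-13)² - 23*(-13))/(-23 - 13) + 318)² = (2*(-13)*(1 + 169 + 299)/(-36) + 318)² = (2*(-13)*(-1/36)*469 + 318)² = (6097/18 + 318)² = (11821/18)² = 139736041/324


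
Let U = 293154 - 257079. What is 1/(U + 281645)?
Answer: 1/317720 ≈ 3.1474e-6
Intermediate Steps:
U = 36075
1/(U + 281645) = 1/(36075 + 281645) = 1/317720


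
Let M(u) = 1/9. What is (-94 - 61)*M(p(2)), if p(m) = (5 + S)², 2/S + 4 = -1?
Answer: -155/9 ≈ -17.222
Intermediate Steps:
S = -⅖ (S = 2/(-4 - 1) = 2/(-5) = 2*(-⅕) = -⅖ ≈ -0.40000)
p(m) = 529/25 (p(m) = (5 - ⅖)² = (23/5)² = 529/25)
M(u) = ⅑
(-94 - 61)*M(p(2)) = (-94 - 61)*(⅑) = -155*⅑ = -155/9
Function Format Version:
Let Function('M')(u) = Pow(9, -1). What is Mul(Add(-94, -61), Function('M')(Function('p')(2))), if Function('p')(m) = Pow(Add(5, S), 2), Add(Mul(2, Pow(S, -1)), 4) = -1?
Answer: Rational(-155, 9) ≈ -17.222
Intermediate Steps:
S = Rational(-2, 5) (S = Mul(2, Pow(Add(-4, -1), -1)) = Mul(2, Pow(-5, -1)) = Mul(2, Rational(-1, 5)) = Rational(-2, 5) ≈ -0.40000)
Function('p')(m) = Rational(529, 25) (Function('p')(m) = Pow(Add(5, Rational(-2, 5)), 2) = Pow(Rational(23, 5), 2) = Rational(529, 25))
Function('M')(u) = Rational(1, 9)
Mul(Add(-94, -61), Function('M')(Function('p')(2))) = Mul(Add(-94, -61), Rational(1, 9)) = Mul(-155, Rational(1, 9)) = Rational(-155, 9)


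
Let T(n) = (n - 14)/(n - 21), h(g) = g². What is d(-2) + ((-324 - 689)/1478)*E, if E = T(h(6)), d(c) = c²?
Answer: 33197/11085 ≈ 2.9948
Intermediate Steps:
T(n) = (-14 + n)/(-21 + n)
E = 22/15 (E = (-14 + 6²)/(-21 + 6²) = (-14 + 36)/(-21 + 36) = 22/15 ≈ 1.4667)
d(-2) + ((-324 - 689)/1478)*E = (-2)² + ((-324 - 689)/1478)*(22/15) = 4 - 1013*1/1478*(22/15) = 4 - 1013/1478*22/15 = 4 - 11143/11085 = 33197/11085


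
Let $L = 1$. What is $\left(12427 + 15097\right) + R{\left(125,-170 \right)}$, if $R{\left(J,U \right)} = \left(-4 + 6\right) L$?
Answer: $27526$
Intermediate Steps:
$R{\left(J,U \right)} = 2$ ($R{\left(J,U \right)} = \left(-4 + 6\right) 1 = 2 \cdot 1 = 2$)
$\left(12427 + 15097\right) + R{\left(125,-170 \right)} = \left(12427 + 15097\right) + 2 = 27524 + 2 = 27526$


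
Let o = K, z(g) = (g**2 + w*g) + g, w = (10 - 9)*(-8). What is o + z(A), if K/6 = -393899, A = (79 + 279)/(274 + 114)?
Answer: -88948907625/37636 ≈ -2.3634e+6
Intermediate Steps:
w = -8 (w = 1*(-8) = -8)
A = 179/194 (A = 358/388 = 358*(1/388) = 179/194 ≈ 0.92268)
z(g) = g**2 - 7*g (z(g) = (g**2 - 8*g) + g = g**2 - 7*g)
K = -2363394 (K = 6*(-393899) = -2363394)
o = -2363394
o + z(A) = -2363394 + 179*(-7 + 179/194)/194 = -2363394 + (179/194)*(-1179/194) = -2363394 - 211041/37636 = -88948907625/37636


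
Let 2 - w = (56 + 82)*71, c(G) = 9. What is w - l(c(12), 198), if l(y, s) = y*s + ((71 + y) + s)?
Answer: -11856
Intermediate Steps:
l(y, s) = 71 + s + y + s*y (l(y, s) = s*y + (71 + s + y) = 71 + s + y + s*y)
w = -9796 (w = 2 - (56 + 82)*71 = 2 - 138*71 = 2 - 1*9798 = 2 - 9798 = -9796)
w - l(c(12), 198) = -9796 - (71 + 198 + 9 + 198*9) = -9796 - (71 + 198 + 9 + 1782) = -9796 - 1*2060 = -9796 - 2060 = -11856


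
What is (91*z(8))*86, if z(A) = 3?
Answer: 23478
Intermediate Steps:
(91*z(8))*86 = (91*3)*86 = 273*86 = 23478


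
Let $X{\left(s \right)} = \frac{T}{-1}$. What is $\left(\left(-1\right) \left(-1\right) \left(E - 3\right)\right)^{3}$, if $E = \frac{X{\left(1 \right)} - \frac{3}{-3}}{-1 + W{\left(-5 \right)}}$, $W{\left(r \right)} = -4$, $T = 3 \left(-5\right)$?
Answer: $- \frac{29791}{125} \approx -238.33$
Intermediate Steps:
$T = -15$
$X{\left(s \right)} = 15$ ($X{\left(s \right)} = - \frac{15}{-1} = \left(-15\right) \left(-1\right) = 15$)
$E = - \frac{16}{5}$ ($E = \frac{15 - \frac{3}{-3}}{-1 - 4} = \frac{15 - -1}{-5} = \left(15 + 1\right) \left(- \frac{1}{5}\right) = 16 \left(- \frac{1}{5}\right) = - \frac{16}{5} \approx -3.2$)
$\left(\left(-1\right) \left(-1\right) \left(E - 3\right)\right)^{3} = \left(\left(-1\right) \left(-1\right) \left(- \frac{16}{5} - 3\right)\right)^{3} = \left(1 \left(- \frac{31}{5}\right)\right)^{3} = \left(- \frac{31}{5}\right)^{3} = - \frac{29791}{125}$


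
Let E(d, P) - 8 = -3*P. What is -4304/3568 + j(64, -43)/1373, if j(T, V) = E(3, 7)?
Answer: -372236/306179 ≈ -1.2157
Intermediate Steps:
E(d, P) = 8 - 3*P
j(T, V) = -13 (j(T, V) = 8 - 3*7 = 8 - 21 = -13)
-4304/3568 + j(64, -43)/1373 = -4304/3568 - 13/1373 = -4304*1/3568 - 13*1/1373 = -269/223 - 13/1373 = -372236/306179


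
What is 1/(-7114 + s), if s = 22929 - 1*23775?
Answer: -1/7960 ≈ -0.00012563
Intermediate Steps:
s = -846 (s = 22929 - 23775 = -846)
1/(-7114 + s) = 1/(-7114 - 846) = 1/(-7960) = -1/7960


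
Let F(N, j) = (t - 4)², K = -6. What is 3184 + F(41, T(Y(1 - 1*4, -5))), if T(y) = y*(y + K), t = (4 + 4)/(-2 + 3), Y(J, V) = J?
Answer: 3200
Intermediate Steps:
t = 8 (t = 8/1 = 8*1 = 8)
T(y) = y*(-6 + y) (T(y) = y*(y - 6) = y*(-6 + y))
F(N, j) = 16 (F(N, j) = (8 - 4)² = 4² = 16)
3184 + F(41, T(Y(1 - 1*4, -5))) = 3184 + 16 = 3200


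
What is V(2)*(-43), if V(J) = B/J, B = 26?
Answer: -559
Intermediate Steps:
V(J) = 26/J
V(2)*(-43) = (26/2)*(-43) = (26*(½))*(-43) = 13*(-43) = -559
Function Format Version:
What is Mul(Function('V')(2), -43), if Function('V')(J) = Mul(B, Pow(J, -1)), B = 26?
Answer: -559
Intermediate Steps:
Function('V')(J) = Mul(26, Pow(J, -1))
Mul(Function('V')(2), -43) = Mul(Mul(26, Pow(2, -1)), -43) = Mul(Mul(26, Rational(1, 2)), -43) = Mul(13, -43) = -559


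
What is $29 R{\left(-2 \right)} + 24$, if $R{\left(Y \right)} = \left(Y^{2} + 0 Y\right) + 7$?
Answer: $343$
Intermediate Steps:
$R{\left(Y \right)} = 7 + Y^{2}$ ($R{\left(Y \right)} = \left(Y^{2} + 0\right) + 7 = Y^{2} + 7 = 7 + Y^{2}$)
$29 R{\left(-2 \right)} + 24 = 29 \left(7 + \left(-2\right)^{2}\right) + 24 = 29 \left(7 + 4\right) + 24 = 29 \cdot 11 + 24 = 319 + 24 = 343$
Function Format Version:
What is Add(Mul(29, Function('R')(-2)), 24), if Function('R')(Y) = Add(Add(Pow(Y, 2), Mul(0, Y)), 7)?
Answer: 343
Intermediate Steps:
Function('R')(Y) = Add(7, Pow(Y, 2)) (Function('R')(Y) = Add(Add(Pow(Y, 2), 0), 7) = Add(Pow(Y, 2), 7) = Add(7, Pow(Y, 2)))
Add(Mul(29, Function('R')(-2)), 24) = Add(Mul(29, Add(7, Pow(-2, 2))), 24) = Add(Mul(29, Add(7, 4)), 24) = Add(Mul(29, 11), 24) = Add(319, 24) = 343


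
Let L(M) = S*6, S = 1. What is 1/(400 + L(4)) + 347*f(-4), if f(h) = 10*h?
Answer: -5635279/406 ≈ -13880.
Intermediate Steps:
L(M) = 6 (L(M) = 1*6 = 6)
1/(400 + L(4)) + 347*f(-4) = 1/(400 + 6) + 347*(10*(-4)) = 1/406 + 347*(-40) = 1/406 - 13880 = -5635279/406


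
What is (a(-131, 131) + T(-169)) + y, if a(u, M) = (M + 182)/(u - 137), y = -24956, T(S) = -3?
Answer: -6689325/268 ≈ -24960.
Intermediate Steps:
a(u, M) = (182 + M)/(-137 + u)
(a(-131, 131) + T(-169)) + y = ((182 + 131)/(-137 - 131) - 3) - 24956 = (313/(-268) - 3) - 24956 = (-1/268*313 - 3) - 24956 = (-313/268 - 3) - 24956 = -1117/268 - 24956 = -6689325/268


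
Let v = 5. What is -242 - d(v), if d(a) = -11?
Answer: -231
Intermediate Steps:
-242 - d(v) = -242 - 1*(-11) = -242 + 11 = -231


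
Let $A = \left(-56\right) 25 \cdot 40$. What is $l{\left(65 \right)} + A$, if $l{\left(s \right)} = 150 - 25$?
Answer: $-55875$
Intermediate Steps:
$l{\left(s \right)} = 125$
$A = -56000$ ($A = \left(-1400\right) 40 = -56000$)
$l{\left(65 \right)} + A = 125 - 56000 = -55875$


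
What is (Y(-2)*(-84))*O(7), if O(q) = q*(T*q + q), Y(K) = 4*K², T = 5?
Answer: -395136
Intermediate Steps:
O(q) = 6*q² (O(q) = q*(5*q + q) = q*(6*q) = 6*q²)
(Y(-2)*(-84))*O(7) = ((4*(-2)²)*(-84))*(6*7²) = ((4*4)*(-84))*(6*49) = (16*(-84))*294 = -1344*294 = -395136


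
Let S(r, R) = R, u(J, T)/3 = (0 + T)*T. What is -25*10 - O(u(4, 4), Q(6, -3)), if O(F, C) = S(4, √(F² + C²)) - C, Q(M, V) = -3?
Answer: -253 - 3*√257 ≈ -301.09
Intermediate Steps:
u(J, T) = 3*T² (u(J, T) = 3*((0 + T)*T) = 3*(T*T) = 3*T²)
O(F, C) = √(C² + F²) - C (O(F, C) = √(F² + C²) - C = √(C² + F²) - C)
-25*10 - O(u(4, 4), Q(6, -3)) = -25*10 - (√((-3)² + (3*4²)²) - 1*(-3)) = -250 - (√(9 + (3*16)²) + 3) = -250 - (√(9 + 48²) + 3) = -250 - (√(9 + 2304) + 3) = -250 - (√2313 + 3) = -250 - (3*√257 + 3) = -250 - (3 + 3*√257) = -250 + (-3 - 3*√257) = -253 - 3*√257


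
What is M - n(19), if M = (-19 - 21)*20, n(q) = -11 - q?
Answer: -770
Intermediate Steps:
M = -800 (M = -40*20 = -800)
M - n(19) = -800 - (-11 - 1*19) = -800 - (-11 - 19) = -800 - 1*(-30) = -800 + 30 = -770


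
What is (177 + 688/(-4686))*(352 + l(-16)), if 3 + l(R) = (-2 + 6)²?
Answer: 151243955/2343 ≈ 64551.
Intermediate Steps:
l(R) = 13 (l(R) = -3 + (-2 + 6)² = -3 + 4² = -3 + 16 = 13)
(177 + 688/(-4686))*(352 + l(-16)) = (177 + 688/(-4686))*(352 + 13) = (177 + 688*(-1/4686))*365 = (177 - 344/2343)*365 = (414367/2343)*365 = 151243955/2343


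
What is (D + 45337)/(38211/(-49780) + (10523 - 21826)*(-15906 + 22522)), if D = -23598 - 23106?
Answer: 68049260/3722580695651 ≈ 1.8280e-5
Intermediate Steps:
D = -46704
(D + 45337)/(38211/(-49780) + (10523 - 21826)*(-15906 + 22522)) = (-46704 + 45337)/(38211/(-49780) + (10523 - 21826)*(-15906 + 22522)) = -1367/(38211*(-1/49780) - 11303*6616) = -1367/(-38211/49780 - 74780648) = -1367/(-3722580695651/49780) = -1367*(-49780/3722580695651) = 68049260/3722580695651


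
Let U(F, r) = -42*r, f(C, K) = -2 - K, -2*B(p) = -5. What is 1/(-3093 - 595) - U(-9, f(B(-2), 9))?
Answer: -1703857/3688 ≈ -462.00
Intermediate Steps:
B(p) = 5/2 (B(p) = -½*(-5) = 5/2)
1/(-3093 - 595) - U(-9, f(B(-2), 9)) = 1/(-3093 - 595) - (-42)*(-2 - 1*9) = 1/(-3688) - (-42)*(-2 - 9) = -1/3688 - (-42)*(-11) = -1/3688 - 1*462 = -1/3688 - 462 = -1703857/3688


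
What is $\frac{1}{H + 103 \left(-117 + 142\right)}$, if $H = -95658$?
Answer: $- \frac{1}{93083} \approx -1.0743 \cdot 10^{-5}$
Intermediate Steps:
$\frac{1}{H + 103 \left(-117 + 142\right)} = \frac{1}{-95658 + 103 \left(-117 + 142\right)} = \frac{1}{-95658 + 103 \cdot 25} = \frac{1}{-95658 + 2575} = \frac{1}{-93083} = - \frac{1}{93083}$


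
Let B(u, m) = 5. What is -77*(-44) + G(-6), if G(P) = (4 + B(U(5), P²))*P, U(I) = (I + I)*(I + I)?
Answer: 3334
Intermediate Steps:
U(I) = 4*I² (U(I) = (2*I)*(2*I) = 4*I²)
G(P) = 9*P (G(P) = (4 + 5)*P = 9*P)
-77*(-44) + G(-6) = -77*(-44) + 9*(-6) = 3388 - 54 = 3334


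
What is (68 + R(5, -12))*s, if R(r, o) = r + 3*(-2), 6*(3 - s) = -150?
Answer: 1876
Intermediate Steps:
s = 28 (s = 3 - ⅙*(-150) = 3 + 25 = 28)
R(r, o) = -6 + r (R(r, o) = r - 6 = -6 + r)
(68 + R(5, -12))*s = (68 + (-6 + 5))*28 = (68 - 1)*28 = 67*28 = 1876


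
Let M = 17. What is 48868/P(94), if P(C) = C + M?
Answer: 48868/111 ≈ 440.25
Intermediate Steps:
P(C) = 17 + C (P(C) = C + 17 = 17 + C)
48868/P(94) = 48868/(17 + 94) = 48868/111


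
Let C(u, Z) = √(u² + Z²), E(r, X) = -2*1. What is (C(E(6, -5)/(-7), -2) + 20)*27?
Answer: 540 + 270*√2/7 ≈ 594.55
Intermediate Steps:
E(r, X) = -2
C(u, Z) = √(Z² + u²)
(C(E(6, -5)/(-7), -2) + 20)*27 = (√((-2)² + (-2/(-7))²) + 20)*27 = (√(4 + (-2*(-⅐))²) + 20)*27 = (√(4 + (2/7)²) + 20)*27 = (√(4 + 4/49) + 20)*27 = (√(200/49) + 20)*27 = (10*√2/7 + 20)*27 = (20 + 10*√2/7)*27 = 540 + 270*√2/7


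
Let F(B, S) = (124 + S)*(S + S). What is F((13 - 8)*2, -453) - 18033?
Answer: 280041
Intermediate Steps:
F(B, S) = 2*S*(124 + S) (F(B, S) = (124 + S)*(2*S) = 2*S*(124 + S))
F((13 - 8)*2, -453) - 18033 = 2*(-453)*(124 - 453) - 18033 = 2*(-453)*(-329) - 18033 = 298074 - 18033 = 280041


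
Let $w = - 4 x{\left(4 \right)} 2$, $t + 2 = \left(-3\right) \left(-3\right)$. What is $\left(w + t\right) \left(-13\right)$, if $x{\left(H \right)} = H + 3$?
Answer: $637$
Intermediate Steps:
$x{\left(H \right)} = 3 + H$
$t = 7$ ($t = -2 - -9 = -2 + 9 = 7$)
$w = -56$ ($w = - 4 \left(3 + 4\right) 2 = \left(-4\right) 7 \cdot 2 = \left(-28\right) 2 = -56$)
$\left(w + t\right) \left(-13\right) = \left(-56 + 7\right) \left(-13\right) = \left(-49\right) \left(-13\right) = 637$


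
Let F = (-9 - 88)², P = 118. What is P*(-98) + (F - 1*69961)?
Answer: -72116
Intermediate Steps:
F = 9409 (F = (-97)² = 9409)
P*(-98) + (F - 1*69961) = 118*(-98) + (9409 - 1*69961) = -11564 + (9409 - 69961) = -11564 - 60552 = -72116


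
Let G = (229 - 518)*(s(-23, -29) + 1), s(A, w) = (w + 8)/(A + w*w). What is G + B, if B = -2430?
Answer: -2218073/818 ≈ -2711.6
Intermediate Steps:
s(A, w) = (8 + w)/(A + w²)
G = -230333/818 (G = (229 - 518)*((8 - 29)/(-23 + (-29)²) + 1) = -289*(-21/(-23 + 841) + 1) = -289*(-21/818 + 1) = -289*797/818 = -230333/818 ≈ -281.58)
G + B = -230333/818 - 2430 = -2218073/818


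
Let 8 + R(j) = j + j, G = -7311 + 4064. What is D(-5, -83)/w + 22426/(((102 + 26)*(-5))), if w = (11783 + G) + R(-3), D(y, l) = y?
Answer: -47779393/1363520 ≈ -35.041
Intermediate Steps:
G = -3247
R(j) = -8 + 2*j (R(j) = -8 + (j + j) = -8 + 2*j)
w = 8522 (w = (11783 - 3247) + (-8 + 2*(-3)) = 8536 + (-8 - 6) = 8536 - 14 = 8522)
D(-5, -83)/w + 22426/(((102 + 26)*(-5))) = -5/8522 + 22426/(((102 + 26)*(-5))) = -5*1/8522 + 22426/((128*(-5))) = -5/8522 + 22426/(-640) = -5/8522 + 22426*(-1/640) = -5/8522 - 11213/320 = -47779393/1363520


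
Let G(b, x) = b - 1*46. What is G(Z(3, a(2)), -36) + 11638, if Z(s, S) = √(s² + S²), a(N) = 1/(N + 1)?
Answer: 11592 + √82/3 ≈ 11595.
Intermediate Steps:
a(N) = 1/(1 + N)
Z(s, S) = √(S² + s²)
G(b, x) = -46 + b (G(b, x) = b - 46 = -46 + b)
G(Z(3, a(2)), -36) + 11638 = (-46 + √((1/(1 + 2))² + 3²)) + 11638 = (-46 + √((1/3)² + 9)) + 11638 = (-46 + √((⅓)² + 9)) + 11638 = (-46 + √(⅑ + 9)) + 11638 = (-46 + √(82/9)) + 11638 = (-46 + √82/3) + 11638 = 11592 + √82/3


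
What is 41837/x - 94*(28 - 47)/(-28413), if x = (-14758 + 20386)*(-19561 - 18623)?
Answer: -6111100231/96919697952 ≈ -0.063053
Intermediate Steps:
x = -214899552 (x = 5628*(-38184) = -214899552)
41837/x - 94*(28 - 47)/(-28413) = 41837/(-214899552) - 94*(28 - 47)/(-28413) = 41837*(-1/214899552) - 94*(-19)*(-1/28413) = -41837/214899552 + 1786*(-1/28413) = -41837/214899552 - 1786/28413 = -6111100231/96919697952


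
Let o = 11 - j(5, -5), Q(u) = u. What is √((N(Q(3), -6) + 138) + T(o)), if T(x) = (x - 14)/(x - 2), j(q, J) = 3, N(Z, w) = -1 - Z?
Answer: √133 ≈ 11.533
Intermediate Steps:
o = 8 (o = 11 - 1*3 = 11 - 3 = 8)
T(x) = (-14 + x)/(-2 + x)
√((N(Q(3), -6) + 138) + T(o)) = √(((-1 - 1*3) + 138) + (-14 + 8)/(-2 + 8)) = √(((-1 - 3) + 138) - 6/6) = √((-4 + 138) + (⅙)*(-6)) = √(134 - 1) = √133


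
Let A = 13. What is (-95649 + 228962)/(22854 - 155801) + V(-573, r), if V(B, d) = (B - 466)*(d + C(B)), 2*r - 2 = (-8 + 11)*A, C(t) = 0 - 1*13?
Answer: -2072245621/265894 ≈ -7793.5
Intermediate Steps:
C(t) = -13 (C(t) = 0 - 13 = -13)
r = 41/2 (r = 1 + ((-8 + 11)*13)/2 = 1 + (3*13)/2 = 1 + (1/2)*39 = 1 + 39/2 = 41/2 ≈ 20.500)
V(B, d) = (-466 + B)*(-13 + d) (V(B, d) = (B - 466)*(d - 13) = (-466 + B)*(-13 + d))
(-95649 + 228962)/(22854 - 155801) + V(-573, r) = (-95649 + 228962)/(22854 - 155801) + (6058 - 466*41/2 - 13*(-573) - 573*41/2) = 133313/(-132947) + (6058 - 9553 + 7449 - 23493/2) = 133313*(-1/132947) - 15585/2 = -133313/132947 - 15585/2 = -2072245621/265894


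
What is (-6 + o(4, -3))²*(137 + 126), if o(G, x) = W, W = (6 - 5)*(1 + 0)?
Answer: 6575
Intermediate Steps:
W = 1 (W = 1*1 = 1)
o(G, x) = 1
(-6 + o(4, -3))²*(137 + 126) = (-6 + 1)²*(137 + 126) = (-5)²*263 = 25*263 = 6575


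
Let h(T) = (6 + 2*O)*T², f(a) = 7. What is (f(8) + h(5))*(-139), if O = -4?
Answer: 5977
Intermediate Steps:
h(T) = -2*T² (h(T) = (6 + 2*(-4))*T² = (6 - 8)*T² = -2*T²)
(f(8) + h(5))*(-139) = (7 - 2*5²)*(-139) = (7 - 2*25)*(-139) = (7 - 50)*(-139) = -43*(-139) = 5977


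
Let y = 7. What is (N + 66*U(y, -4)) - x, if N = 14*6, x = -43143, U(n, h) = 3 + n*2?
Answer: 44349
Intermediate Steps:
U(n, h) = 3 + 2*n
N = 84
(N + 66*U(y, -4)) - x = (84 + 66*(3 + 2*7)) - 1*(-43143) = (84 + 66*(3 + 14)) + 43143 = (84 + 66*17) + 43143 = (84 + 1122) + 43143 = 1206 + 43143 = 44349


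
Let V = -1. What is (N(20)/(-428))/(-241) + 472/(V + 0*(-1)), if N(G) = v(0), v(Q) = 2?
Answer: -24342927/51574 ≈ -472.00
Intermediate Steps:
N(G) = 2
(N(20)/(-428))/(-241) + 472/(V + 0*(-1)) = (2/(-428))/(-241) + 472/(-1 + 0*(-1)) = (2*(-1/428))*(-1/241) + 472/(-1 + 0) = -1/214*(-1/241) + 472/(-1) = 1/51574 + 472*(-1) = 1/51574 - 472 = -24342927/51574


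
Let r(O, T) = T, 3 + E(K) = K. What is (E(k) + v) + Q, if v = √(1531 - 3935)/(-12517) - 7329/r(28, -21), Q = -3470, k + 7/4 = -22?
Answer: -12591/4 - 2*I*√601/12517 ≈ -3147.8 - 0.0039171*I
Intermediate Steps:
k = -95/4 (k = -7/4 - 22 = -95/4 ≈ -23.750)
E(K) = -3 + K
v = 349 - 2*I*√601/12517 (v = √(1531 - 3935)/(-12517) - 7329/(-21) = √(-2404)*(-1/12517) - 7329*(-1/21) = (2*I*√601)*(-1/12517) + 349 = -2*I*√601/12517 + 349 = 349 - 2*I*√601/12517 ≈ 349.0 - 0.0039171*I)
(E(k) + v) + Q = ((-3 - 95/4) + (349 - 2*I*√601/12517)) - 3470 = (-107/4 + (349 - 2*I*√601/12517)) - 3470 = (1289/4 - 2*I*√601/12517) - 3470 = -12591/4 - 2*I*√601/12517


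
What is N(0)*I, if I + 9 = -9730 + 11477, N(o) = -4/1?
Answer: -6952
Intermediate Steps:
N(o) = -4 (N(o) = -4*1 = -4)
I = 1738 (I = -9 + (-9730 + 11477) = -9 + 1747 = 1738)
N(0)*I = -4*1738 = -6952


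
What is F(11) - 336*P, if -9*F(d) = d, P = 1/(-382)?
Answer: -589/1719 ≈ -0.34264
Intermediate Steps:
P = -1/382 ≈ -0.0026178
F(d) = -d/9
F(11) - 336*P = -⅑*11 - 336*(-1/382) = -11/9 + 168/191 = -589/1719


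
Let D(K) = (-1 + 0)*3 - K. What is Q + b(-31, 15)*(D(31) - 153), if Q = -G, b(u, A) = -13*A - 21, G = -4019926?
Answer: 4060318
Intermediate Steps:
b(u, A) = -21 - 13*A
D(K) = -3 - K (D(K) = -1*3 - K = -3 - K)
Q = 4019926 (Q = -1*(-4019926) = 4019926)
Q + b(-31, 15)*(D(31) - 153) = 4019926 + (-21 - 13*15)*((-3 - 1*31) - 153) = 4019926 + (-21 - 195)*((-3 - 31) - 153) = 4019926 - 216*(-34 - 153) = 4019926 - 216*(-187) = 4019926 + 40392 = 4060318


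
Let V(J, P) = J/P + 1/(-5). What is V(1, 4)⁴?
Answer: 1/160000 ≈ 6.2500e-6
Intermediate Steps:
V(J, P) = -⅕ + J/P (V(J, P) = J/P + 1*(-⅕) = J/P - ⅕ = -⅕ + J/P)
V(1, 4)⁴ = ((1 - ⅕*4)/4)⁴ = ((1 - ⅘)/4)⁴ = ((¼)*(⅕))⁴ = (1/20)⁴ = 1/160000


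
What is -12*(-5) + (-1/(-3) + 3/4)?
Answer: 733/12 ≈ 61.083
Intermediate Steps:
-12*(-5) + (-1/(-3) + 3/4) = 60 + (-1*(-⅓) + 3*(¼)) = 60 + (⅓ + ¾) = 60 + 13/12 = 733/12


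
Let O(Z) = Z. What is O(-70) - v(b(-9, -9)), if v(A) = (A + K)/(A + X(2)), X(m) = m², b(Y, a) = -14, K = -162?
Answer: -438/5 ≈ -87.600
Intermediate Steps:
v(A) = (-162 + A)/(4 + A) (v(A) = (A - 162)/(A + 2²) = (-162 + A)/(A + 4) = (-162 + A)/(4 + A))
O(-70) - v(b(-9, -9)) = -70 - (-162 - 14)/(4 - 14) = -70 - (-176)/(-10) = -70 - (-1)*(-176)/10 = -70 - 1*88/5 = -70 - 88/5 = -438/5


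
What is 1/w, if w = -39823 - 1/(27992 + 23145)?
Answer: -51137/2036428752 ≈ -2.5111e-5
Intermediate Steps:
w = -2036428752/51137 (w = -39823 - 1/51137 = -2036428752/51137 ≈ -39823.)
1/w = 1/(-2036428752/51137) = -51137/2036428752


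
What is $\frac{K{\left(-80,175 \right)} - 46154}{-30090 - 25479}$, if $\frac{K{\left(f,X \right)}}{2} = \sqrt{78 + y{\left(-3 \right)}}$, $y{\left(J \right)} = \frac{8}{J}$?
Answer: $\frac{46154}{55569} - \frac{2 \sqrt{678}}{166707} \approx 0.83026$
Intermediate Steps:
$K{\left(f,X \right)} = \frac{2 \sqrt{678}}{3}$ ($K{\left(f,X \right)} = 2 \sqrt{78 + \frac{8}{-3}} = 2 \sqrt{78 + 8 \left(- \frac{1}{3}\right)} = 2 \sqrt{78 - \frac{8}{3}} = 2 \sqrt{\frac{226}{3}} = 2 \frac{\sqrt{678}}{3} = \frac{2 \sqrt{678}}{3}$)
$\frac{K{\left(-80,175 \right)} - 46154}{-30090 - 25479} = \frac{\frac{2 \sqrt{678}}{3} - 46154}{-30090 - 25479} = \frac{-46154 + \frac{2 \sqrt{678}}{3}}{-55569} = \left(-46154 + \frac{2 \sqrt{678}}{3}\right) \left(- \frac{1}{55569}\right) = \frac{46154}{55569} - \frac{2 \sqrt{678}}{166707}$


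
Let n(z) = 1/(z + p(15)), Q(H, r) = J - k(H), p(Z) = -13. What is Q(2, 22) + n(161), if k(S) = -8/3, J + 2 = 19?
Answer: 8735/444 ≈ 19.673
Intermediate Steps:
J = 17 (J = -2 + 19 = 17)
k(S) = -8/3 (k(S) = -8*⅓ = -8/3)
Q(H, r) = 59/3 (Q(H, r) = 17 - 1*(-8/3) = 17 + 8/3 = 59/3)
n(z) = 1/(-13 + z) (n(z) = 1/(z - 13) = 1/(-13 + z))
Q(2, 22) + n(161) = 59/3 + 1/(-13 + 161) = 59/3 + 1/148 = 8735/444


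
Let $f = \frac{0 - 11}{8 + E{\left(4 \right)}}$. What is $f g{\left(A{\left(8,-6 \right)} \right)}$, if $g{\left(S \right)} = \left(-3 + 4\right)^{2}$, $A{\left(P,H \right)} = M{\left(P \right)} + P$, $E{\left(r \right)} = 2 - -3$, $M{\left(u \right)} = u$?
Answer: $- \frac{11}{13} \approx -0.84615$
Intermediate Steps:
$E{\left(r \right)} = 5$ ($E{\left(r \right)} = 2 + 3 = 5$)
$A{\left(P,H \right)} = 2 P$ ($A{\left(P,H \right)} = P + P = 2 P$)
$f = - \frac{11}{13}$ ($f = \frac{0 - 11}{8 + 5} = - \frac{11}{13} \approx -0.84615$)
$g{\left(S \right)} = 1$ ($g{\left(S \right)} = 1^{2} = 1$)
$f g{\left(A{\left(8,-6 \right)} \right)} = \left(- \frac{11}{13}\right) 1 = - \frac{11}{13}$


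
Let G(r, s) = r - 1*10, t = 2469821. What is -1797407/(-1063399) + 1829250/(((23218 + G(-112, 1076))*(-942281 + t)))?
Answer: 2113819297636121/1250559486913072 ≈ 1.6903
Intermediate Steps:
G(r, s) = -10 + r (G(r, s) = r - 10 = -10 + r)
-1797407/(-1063399) + 1829250/(((23218 + G(-112, 1076))*(-942281 + t))) = -1797407/(-1063399) + 1829250/(((23218 + (-10 - 112))*(-942281 + 2469821))) = -1797407*(-1/1063399) + 1829250/(((23218 - 122)*1527540)) = 1797407/1063399 + 1829250/((23096*1527540)) = 1797407/1063399 + 1829250/35280063840 = 1797407/1063399 + 1829250*(1/35280063840) = 1797407/1063399 + 60975/1176002128 = 2113819297636121/1250559486913072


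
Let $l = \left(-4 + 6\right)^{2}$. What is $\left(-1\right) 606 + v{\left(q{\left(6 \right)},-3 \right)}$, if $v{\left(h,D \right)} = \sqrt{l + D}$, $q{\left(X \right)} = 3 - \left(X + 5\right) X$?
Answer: $-605$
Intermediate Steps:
$l = 4$ ($l = 2^{2} = 4$)
$q{\left(X \right)} = 3 - X \left(5 + X\right)$ ($q{\left(X \right)} = 3 - \left(5 + X\right) X = 3 - X \left(5 + X\right)$)
$v{\left(h,D \right)} = \sqrt{4 + D}$
$\left(-1\right) 606 + v{\left(q{\left(6 \right)},-3 \right)} = \left(-1\right) 606 + \sqrt{4 - 3} = -606 + \sqrt{1} = -606 + 1 = -605$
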